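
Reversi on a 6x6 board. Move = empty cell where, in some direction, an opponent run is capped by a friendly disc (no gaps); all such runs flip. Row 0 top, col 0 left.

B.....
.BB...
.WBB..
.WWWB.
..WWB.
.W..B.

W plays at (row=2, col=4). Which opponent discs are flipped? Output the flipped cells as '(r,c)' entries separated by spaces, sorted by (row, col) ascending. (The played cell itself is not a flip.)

Answer: (2,2) (2,3)

Derivation:
Dir NW: first cell '.' (not opp) -> no flip
Dir N: first cell '.' (not opp) -> no flip
Dir NE: first cell '.' (not opp) -> no flip
Dir W: opp run (2,3) (2,2) capped by W -> flip
Dir E: first cell '.' (not opp) -> no flip
Dir SW: first cell 'W' (not opp) -> no flip
Dir S: opp run (3,4) (4,4) (5,4), next=edge -> no flip
Dir SE: first cell '.' (not opp) -> no flip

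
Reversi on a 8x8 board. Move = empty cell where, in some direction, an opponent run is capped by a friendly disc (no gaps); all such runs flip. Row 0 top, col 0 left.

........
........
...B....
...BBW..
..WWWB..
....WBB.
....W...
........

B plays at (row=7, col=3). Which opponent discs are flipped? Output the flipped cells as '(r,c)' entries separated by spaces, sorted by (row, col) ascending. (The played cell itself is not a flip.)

Answer: (6,4)

Derivation:
Dir NW: first cell '.' (not opp) -> no flip
Dir N: first cell '.' (not opp) -> no flip
Dir NE: opp run (6,4) capped by B -> flip
Dir W: first cell '.' (not opp) -> no flip
Dir E: first cell '.' (not opp) -> no flip
Dir SW: edge -> no flip
Dir S: edge -> no flip
Dir SE: edge -> no flip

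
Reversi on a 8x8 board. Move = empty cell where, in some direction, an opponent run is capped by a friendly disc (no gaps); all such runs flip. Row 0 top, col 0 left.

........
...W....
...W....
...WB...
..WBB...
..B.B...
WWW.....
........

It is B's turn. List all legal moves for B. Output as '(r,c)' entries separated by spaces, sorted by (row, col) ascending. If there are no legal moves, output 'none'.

Answer: (0,3) (1,2) (2,2) (3,2) (4,1) (7,0) (7,2)

Derivation:
(0,2): no bracket -> illegal
(0,3): flips 3 -> legal
(0,4): no bracket -> illegal
(1,2): flips 1 -> legal
(1,4): no bracket -> illegal
(2,2): flips 1 -> legal
(2,4): no bracket -> illegal
(3,1): no bracket -> illegal
(3,2): flips 2 -> legal
(4,1): flips 1 -> legal
(5,0): no bracket -> illegal
(5,1): no bracket -> illegal
(5,3): no bracket -> illegal
(6,3): no bracket -> illegal
(7,0): flips 1 -> legal
(7,1): no bracket -> illegal
(7,2): flips 1 -> legal
(7,3): no bracket -> illegal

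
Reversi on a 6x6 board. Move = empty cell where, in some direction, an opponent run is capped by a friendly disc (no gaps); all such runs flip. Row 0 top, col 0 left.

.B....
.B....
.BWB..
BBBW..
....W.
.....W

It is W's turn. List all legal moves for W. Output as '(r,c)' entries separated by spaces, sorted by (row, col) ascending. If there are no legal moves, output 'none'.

Answer: (0,0) (1,3) (2,0) (2,4) (4,0) (4,2)

Derivation:
(0,0): flips 1 -> legal
(0,2): no bracket -> illegal
(1,0): no bracket -> illegal
(1,2): no bracket -> illegal
(1,3): flips 1 -> legal
(1,4): no bracket -> illegal
(2,0): flips 1 -> legal
(2,4): flips 1 -> legal
(3,4): no bracket -> illegal
(4,0): flips 1 -> legal
(4,1): no bracket -> illegal
(4,2): flips 1 -> legal
(4,3): no bracket -> illegal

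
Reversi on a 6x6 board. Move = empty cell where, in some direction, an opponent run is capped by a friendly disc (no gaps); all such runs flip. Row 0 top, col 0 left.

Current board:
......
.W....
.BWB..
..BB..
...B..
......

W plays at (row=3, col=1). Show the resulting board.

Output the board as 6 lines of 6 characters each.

Place W at (3,1); scan 8 dirs for brackets.
Dir NW: first cell '.' (not opp) -> no flip
Dir N: opp run (2,1) capped by W -> flip
Dir NE: first cell 'W' (not opp) -> no flip
Dir W: first cell '.' (not opp) -> no flip
Dir E: opp run (3,2) (3,3), next='.' -> no flip
Dir SW: first cell '.' (not opp) -> no flip
Dir S: first cell '.' (not opp) -> no flip
Dir SE: first cell '.' (not opp) -> no flip
All flips: (2,1)

Answer: ......
.W....
.WWB..
.WBB..
...B..
......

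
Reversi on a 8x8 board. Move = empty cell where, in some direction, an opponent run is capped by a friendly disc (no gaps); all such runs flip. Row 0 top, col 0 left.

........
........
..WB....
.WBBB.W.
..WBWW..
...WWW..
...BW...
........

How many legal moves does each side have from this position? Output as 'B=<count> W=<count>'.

Answer: B=13 W=8

Derivation:
-- B to move --
(1,1): flips 1 -> legal
(1,2): flips 1 -> legal
(1,3): no bracket -> illegal
(2,0): no bracket -> illegal
(2,1): flips 1 -> legal
(2,5): no bracket -> illegal
(2,6): no bracket -> illegal
(2,7): flips 3 -> legal
(3,0): flips 1 -> legal
(3,5): no bracket -> illegal
(3,7): no bracket -> illegal
(4,0): no bracket -> illegal
(4,1): flips 1 -> legal
(4,6): flips 2 -> legal
(4,7): no bracket -> illegal
(5,1): flips 1 -> legal
(5,2): flips 1 -> legal
(5,6): flips 1 -> legal
(6,2): no bracket -> illegal
(6,5): flips 2 -> legal
(6,6): flips 2 -> legal
(7,3): no bracket -> illegal
(7,4): flips 3 -> legal
(7,5): no bracket -> illegal
B mobility = 13
-- W to move --
(1,2): flips 2 -> legal
(1,3): flips 3 -> legal
(1,4): no bracket -> illegal
(2,1): flips 2 -> legal
(2,4): flips 3 -> legal
(2,5): no bracket -> illegal
(3,5): flips 3 -> legal
(4,1): no bracket -> illegal
(5,2): no bracket -> illegal
(6,2): flips 1 -> legal
(7,2): flips 1 -> legal
(7,3): flips 1 -> legal
(7,4): no bracket -> illegal
W mobility = 8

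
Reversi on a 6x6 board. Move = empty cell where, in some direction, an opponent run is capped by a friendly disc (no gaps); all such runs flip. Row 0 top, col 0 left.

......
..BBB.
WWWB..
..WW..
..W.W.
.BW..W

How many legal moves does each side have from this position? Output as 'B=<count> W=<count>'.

Answer: B=6 W=6

Derivation:
-- B to move --
(1,0): no bracket -> illegal
(1,1): no bracket -> illegal
(2,4): flips 2 -> legal
(3,0): flips 1 -> legal
(3,1): flips 1 -> legal
(3,4): no bracket -> illegal
(3,5): no bracket -> illegal
(4,1): flips 1 -> legal
(4,3): flips 1 -> legal
(4,5): no bracket -> illegal
(5,3): flips 1 -> legal
(5,4): no bracket -> illegal
B mobility = 6
-- W to move --
(0,1): no bracket -> illegal
(0,2): flips 1 -> legal
(0,3): flips 3 -> legal
(0,4): flips 1 -> legal
(0,5): flips 2 -> legal
(1,1): no bracket -> illegal
(1,5): no bracket -> illegal
(2,4): flips 1 -> legal
(2,5): no bracket -> illegal
(3,4): no bracket -> illegal
(4,0): no bracket -> illegal
(4,1): no bracket -> illegal
(5,0): flips 1 -> legal
W mobility = 6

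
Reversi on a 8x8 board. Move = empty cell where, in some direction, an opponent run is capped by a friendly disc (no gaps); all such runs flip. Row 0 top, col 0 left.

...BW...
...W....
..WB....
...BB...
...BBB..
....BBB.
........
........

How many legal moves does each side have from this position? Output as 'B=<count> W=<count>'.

Answer: B=3 W=4

Derivation:
-- B to move --
(0,2): no bracket -> illegal
(0,5): flips 1 -> legal
(1,1): flips 1 -> legal
(1,2): no bracket -> illegal
(1,4): no bracket -> illegal
(1,5): no bracket -> illegal
(2,1): flips 1 -> legal
(2,4): no bracket -> illegal
(3,1): no bracket -> illegal
(3,2): no bracket -> illegal
B mobility = 3
-- W to move --
(0,2): flips 1 -> legal
(1,2): no bracket -> illegal
(1,4): no bracket -> illegal
(2,4): flips 1 -> legal
(2,5): no bracket -> illegal
(3,2): no bracket -> illegal
(3,5): no bracket -> illegal
(3,6): no bracket -> illegal
(4,2): no bracket -> illegal
(4,6): no bracket -> illegal
(4,7): no bracket -> illegal
(5,2): no bracket -> illegal
(5,3): flips 3 -> legal
(5,7): no bracket -> illegal
(6,3): no bracket -> illegal
(6,4): no bracket -> illegal
(6,5): no bracket -> illegal
(6,6): flips 3 -> legal
(6,7): no bracket -> illegal
W mobility = 4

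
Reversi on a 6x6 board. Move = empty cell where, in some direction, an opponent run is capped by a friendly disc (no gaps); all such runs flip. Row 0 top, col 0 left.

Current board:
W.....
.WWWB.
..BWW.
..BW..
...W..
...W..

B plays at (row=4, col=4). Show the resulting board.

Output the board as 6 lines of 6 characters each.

Answer: W.....
.WWWB.
..BWW.
..BB..
...WB.
...W..

Derivation:
Place B at (4,4); scan 8 dirs for brackets.
Dir NW: opp run (3,3) capped by B -> flip
Dir N: first cell '.' (not opp) -> no flip
Dir NE: first cell '.' (not opp) -> no flip
Dir W: opp run (4,3), next='.' -> no flip
Dir E: first cell '.' (not opp) -> no flip
Dir SW: opp run (5,3), next=edge -> no flip
Dir S: first cell '.' (not opp) -> no flip
Dir SE: first cell '.' (not opp) -> no flip
All flips: (3,3)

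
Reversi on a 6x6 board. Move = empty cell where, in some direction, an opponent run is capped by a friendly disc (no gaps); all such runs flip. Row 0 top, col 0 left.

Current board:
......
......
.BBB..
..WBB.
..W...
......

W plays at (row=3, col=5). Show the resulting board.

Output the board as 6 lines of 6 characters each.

Place W at (3,5); scan 8 dirs for brackets.
Dir NW: first cell '.' (not opp) -> no flip
Dir N: first cell '.' (not opp) -> no flip
Dir NE: edge -> no flip
Dir W: opp run (3,4) (3,3) capped by W -> flip
Dir E: edge -> no flip
Dir SW: first cell '.' (not opp) -> no flip
Dir S: first cell '.' (not opp) -> no flip
Dir SE: edge -> no flip
All flips: (3,3) (3,4)

Answer: ......
......
.BBB..
..WWWW
..W...
......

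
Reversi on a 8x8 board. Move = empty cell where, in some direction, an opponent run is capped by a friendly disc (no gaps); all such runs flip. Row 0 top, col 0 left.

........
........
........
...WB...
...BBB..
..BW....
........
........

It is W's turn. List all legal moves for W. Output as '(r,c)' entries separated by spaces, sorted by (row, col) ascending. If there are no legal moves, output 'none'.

Answer: (3,5) (5,1) (5,5)

Derivation:
(2,3): no bracket -> illegal
(2,4): no bracket -> illegal
(2,5): no bracket -> illegal
(3,2): no bracket -> illegal
(3,5): flips 2 -> legal
(3,6): no bracket -> illegal
(4,1): no bracket -> illegal
(4,2): no bracket -> illegal
(4,6): no bracket -> illegal
(5,1): flips 1 -> legal
(5,4): no bracket -> illegal
(5,5): flips 1 -> legal
(5,6): no bracket -> illegal
(6,1): no bracket -> illegal
(6,2): no bracket -> illegal
(6,3): no bracket -> illegal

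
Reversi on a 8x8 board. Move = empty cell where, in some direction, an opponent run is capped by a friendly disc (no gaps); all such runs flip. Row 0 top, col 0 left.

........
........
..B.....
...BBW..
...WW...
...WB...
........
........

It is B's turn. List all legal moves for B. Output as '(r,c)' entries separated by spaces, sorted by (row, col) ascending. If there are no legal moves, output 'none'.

(2,4): no bracket -> illegal
(2,5): no bracket -> illegal
(2,6): no bracket -> illegal
(3,2): flips 1 -> legal
(3,6): flips 1 -> legal
(4,2): no bracket -> illegal
(4,5): no bracket -> illegal
(4,6): no bracket -> illegal
(5,2): flips 2 -> legal
(5,5): flips 1 -> legal
(6,2): no bracket -> illegal
(6,3): flips 2 -> legal
(6,4): no bracket -> illegal

Answer: (3,2) (3,6) (5,2) (5,5) (6,3)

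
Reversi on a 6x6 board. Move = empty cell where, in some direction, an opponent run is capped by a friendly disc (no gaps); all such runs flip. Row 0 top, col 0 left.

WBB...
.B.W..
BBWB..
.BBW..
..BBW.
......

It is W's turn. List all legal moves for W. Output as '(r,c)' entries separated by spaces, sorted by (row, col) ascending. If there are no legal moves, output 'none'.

Answer: (0,3) (2,4) (3,0) (4,0) (4,1) (5,1) (5,2) (5,3)

Derivation:
(0,3): flips 2 -> legal
(1,0): no bracket -> illegal
(1,2): no bracket -> illegal
(1,4): no bracket -> illegal
(2,4): flips 1 -> legal
(3,0): flips 2 -> legal
(3,4): no bracket -> illegal
(4,0): flips 1 -> legal
(4,1): flips 2 -> legal
(5,1): flips 1 -> legal
(5,2): flips 2 -> legal
(5,3): flips 1 -> legal
(5,4): no bracket -> illegal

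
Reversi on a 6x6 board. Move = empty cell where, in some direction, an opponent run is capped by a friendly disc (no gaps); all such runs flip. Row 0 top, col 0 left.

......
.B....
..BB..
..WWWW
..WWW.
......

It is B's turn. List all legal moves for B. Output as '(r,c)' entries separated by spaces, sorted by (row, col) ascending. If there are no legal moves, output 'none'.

Answer: (4,1) (4,5) (5,2) (5,3) (5,5)

Derivation:
(2,1): no bracket -> illegal
(2,4): no bracket -> illegal
(2,5): no bracket -> illegal
(3,1): no bracket -> illegal
(4,1): flips 1 -> legal
(4,5): flips 1 -> legal
(5,1): no bracket -> illegal
(5,2): flips 2 -> legal
(5,3): flips 2 -> legal
(5,4): no bracket -> illegal
(5,5): flips 2 -> legal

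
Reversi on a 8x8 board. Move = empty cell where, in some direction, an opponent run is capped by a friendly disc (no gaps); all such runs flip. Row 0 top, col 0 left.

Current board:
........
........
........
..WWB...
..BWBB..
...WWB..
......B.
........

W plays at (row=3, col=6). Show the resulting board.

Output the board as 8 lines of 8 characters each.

Answer: ........
........
........
..WWB.W.
..BWBW..
...WWB..
......B.
........

Derivation:
Place W at (3,6); scan 8 dirs for brackets.
Dir NW: first cell '.' (not opp) -> no flip
Dir N: first cell '.' (not opp) -> no flip
Dir NE: first cell '.' (not opp) -> no flip
Dir W: first cell '.' (not opp) -> no flip
Dir E: first cell '.' (not opp) -> no flip
Dir SW: opp run (4,5) capped by W -> flip
Dir S: first cell '.' (not opp) -> no flip
Dir SE: first cell '.' (not opp) -> no flip
All flips: (4,5)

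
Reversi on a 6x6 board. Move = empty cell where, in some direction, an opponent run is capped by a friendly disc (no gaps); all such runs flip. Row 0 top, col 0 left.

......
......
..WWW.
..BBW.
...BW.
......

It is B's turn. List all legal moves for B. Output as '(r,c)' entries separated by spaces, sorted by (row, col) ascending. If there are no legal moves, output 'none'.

Answer: (1,1) (1,2) (1,3) (1,4) (1,5) (2,5) (3,5) (4,5) (5,5)

Derivation:
(1,1): flips 1 -> legal
(1,2): flips 1 -> legal
(1,3): flips 1 -> legal
(1,4): flips 1 -> legal
(1,5): flips 1 -> legal
(2,1): no bracket -> illegal
(2,5): flips 1 -> legal
(3,1): no bracket -> illegal
(3,5): flips 1 -> legal
(4,5): flips 1 -> legal
(5,3): no bracket -> illegal
(5,4): no bracket -> illegal
(5,5): flips 1 -> legal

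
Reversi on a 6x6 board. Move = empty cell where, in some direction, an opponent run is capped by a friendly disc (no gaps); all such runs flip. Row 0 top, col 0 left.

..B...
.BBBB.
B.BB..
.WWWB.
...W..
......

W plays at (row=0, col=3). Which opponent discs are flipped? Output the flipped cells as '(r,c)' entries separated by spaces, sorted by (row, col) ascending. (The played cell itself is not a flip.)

Answer: (1,3) (2,3)

Derivation:
Dir NW: edge -> no flip
Dir N: edge -> no flip
Dir NE: edge -> no flip
Dir W: opp run (0,2), next='.' -> no flip
Dir E: first cell '.' (not opp) -> no flip
Dir SW: opp run (1,2), next='.' -> no flip
Dir S: opp run (1,3) (2,3) capped by W -> flip
Dir SE: opp run (1,4), next='.' -> no flip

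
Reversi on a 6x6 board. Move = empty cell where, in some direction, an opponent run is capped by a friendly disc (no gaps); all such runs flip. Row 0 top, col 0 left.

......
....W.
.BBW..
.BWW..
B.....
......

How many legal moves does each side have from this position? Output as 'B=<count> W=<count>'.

-- B to move --
(0,3): no bracket -> illegal
(0,4): no bracket -> illegal
(0,5): no bracket -> illegal
(1,2): no bracket -> illegal
(1,3): no bracket -> illegal
(1,5): no bracket -> illegal
(2,4): flips 1 -> legal
(2,5): no bracket -> illegal
(3,4): flips 2 -> legal
(4,1): no bracket -> illegal
(4,2): flips 1 -> legal
(4,3): flips 1 -> legal
(4,4): flips 1 -> legal
B mobility = 5
-- W to move --
(1,0): flips 1 -> legal
(1,1): flips 1 -> legal
(1,2): flips 1 -> legal
(1,3): no bracket -> illegal
(2,0): flips 2 -> legal
(3,0): flips 1 -> legal
(4,1): no bracket -> illegal
(4,2): no bracket -> illegal
(5,0): no bracket -> illegal
(5,1): no bracket -> illegal
W mobility = 5

Answer: B=5 W=5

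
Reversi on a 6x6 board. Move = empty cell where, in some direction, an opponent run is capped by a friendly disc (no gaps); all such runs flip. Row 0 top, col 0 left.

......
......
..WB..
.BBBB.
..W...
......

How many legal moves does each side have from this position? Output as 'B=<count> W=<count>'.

-- B to move --
(1,1): flips 1 -> legal
(1,2): flips 1 -> legal
(1,3): flips 1 -> legal
(2,1): flips 1 -> legal
(4,1): no bracket -> illegal
(4,3): no bracket -> illegal
(5,1): flips 1 -> legal
(5,2): flips 1 -> legal
(5,3): flips 1 -> legal
B mobility = 7
-- W to move --
(1,2): no bracket -> illegal
(1,3): no bracket -> illegal
(1,4): no bracket -> illegal
(2,0): flips 1 -> legal
(2,1): no bracket -> illegal
(2,4): flips 2 -> legal
(2,5): no bracket -> illegal
(3,0): no bracket -> illegal
(3,5): no bracket -> illegal
(4,0): flips 1 -> legal
(4,1): no bracket -> illegal
(4,3): no bracket -> illegal
(4,4): flips 1 -> legal
(4,5): no bracket -> illegal
W mobility = 4

Answer: B=7 W=4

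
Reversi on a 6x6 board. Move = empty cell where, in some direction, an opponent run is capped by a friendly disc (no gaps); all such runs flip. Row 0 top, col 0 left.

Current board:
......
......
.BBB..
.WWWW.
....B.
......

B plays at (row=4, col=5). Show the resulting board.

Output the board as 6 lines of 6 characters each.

Answer: ......
......
.BBB..
.WWWB.
....BB
......

Derivation:
Place B at (4,5); scan 8 dirs for brackets.
Dir NW: opp run (3,4) capped by B -> flip
Dir N: first cell '.' (not opp) -> no flip
Dir NE: edge -> no flip
Dir W: first cell 'B' (not opp) -> no flip
Dir E: edge -> no flip
Dir SW: first cell '.' (not opp) -> no flip
Dir S: first cell '.' (not opp) -> no flip
Dir SE: edge -> no flip
All flips: (3,4)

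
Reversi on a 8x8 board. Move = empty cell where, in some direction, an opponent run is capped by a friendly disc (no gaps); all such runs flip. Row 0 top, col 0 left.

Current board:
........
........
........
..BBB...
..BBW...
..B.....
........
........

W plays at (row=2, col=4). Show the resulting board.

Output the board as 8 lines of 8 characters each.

Answer: ........
........
....W...
..BBW...
..BBW...
..B.....
........
........

Derivation:
Place W at (2,4); scan 8 dirs for brackets.
Dir NW: first cell '.' (not opp) -> no flip
Dir N: first cell '.' (not opp) -> no flip
Dir NE: first cell '.' (not opp) -> no flip
Dir W: first cell '.' (not opp) -> no flip
Dir E: first cell '.' (not opp) -> no flip
Dir SW: opp run (3,3) (4,2), next='.' -> no flip
Dir S: opp run (3,4) capped by W -> flip
Dir SE: first cell '.' (not opp) -> no flip
All flips: (3,4)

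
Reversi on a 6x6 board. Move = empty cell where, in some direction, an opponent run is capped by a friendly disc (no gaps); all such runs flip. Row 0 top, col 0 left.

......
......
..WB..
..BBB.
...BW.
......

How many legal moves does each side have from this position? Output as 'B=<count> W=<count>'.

Answer: B=6 W=2

Derivation:
-- B to move --
(1,1): flips 1 -> legal
(1,2): flips 1 -> legal
(1,3): no bracket -> illegal
(2,1): flips 1 -> legal
(3,1): no bracket -> illegal
(3,5): no bracket -> illegal
(4,5): flips 1 -> legal
(5,3): no bracket -> illegal
(5,4): flips 1 -> legal
(5,5): flips 1 -> legal
B mobility = 6
-- W to move --
(1,2): no bracket -> illegal
(1,3): no bracket -> illegal
(1,4): no bracket -> illegal
(2,1): no bracket -> illegal
(2,4): flips 2 -> legal
(2,5): no bracket -> illegal
(3,1): no bracket -> illegal
(3,5): no bracket -> illegal
(4,1): no bracket -> illegal
(4,2): flips 2 -> legal
(4,5): no bracket -> illegal
(5,2): no bracket -> illegal
(5,3): no bracket -> illegal
(5,4): no bracket -> illegal
W mobility = 2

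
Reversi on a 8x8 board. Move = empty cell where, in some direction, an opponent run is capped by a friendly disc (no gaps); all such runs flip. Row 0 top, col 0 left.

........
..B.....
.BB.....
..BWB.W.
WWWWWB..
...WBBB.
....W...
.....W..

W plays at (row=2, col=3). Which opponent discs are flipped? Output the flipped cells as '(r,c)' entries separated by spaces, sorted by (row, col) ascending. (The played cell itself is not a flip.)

Answer: (3,2)

Derivation:
Dir NW: opp run (1,2), next='.' -> no flip
Dir N: first cell '.' (not opp) -> no flip
Dir NE: first cell '.' (not opp) -> no flip
Dir W: opp run (2,2) (2,1), next='.' -> no flip
Dir E: first cell '.' (not opp) -> no flip
Dir SW: opp run (3,2) capped by W -> flip
Dir S: first cell 'W' (not opp) -> no flip
Dir SE: opp run (3,4) (4,5) (5,6), next='.' -> no flip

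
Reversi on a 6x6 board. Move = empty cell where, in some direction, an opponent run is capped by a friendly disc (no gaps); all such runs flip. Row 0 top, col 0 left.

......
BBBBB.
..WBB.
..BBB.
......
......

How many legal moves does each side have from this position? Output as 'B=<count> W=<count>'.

-- B to move --
(2,1): flips 1 -> legal
(3,1): flips 1 -> legal
B mobility = 2
-- W to move --
(0,0): flips 1 -> legal
(0,1): no bracket -> illegal
(0,2): flips 1 -> legal
(0,3): no bracket -> illegal
(0,4): flips 1 -> legal
(0,5): no bracket -> illegal
(1,5): no bracket -> illegal
(2,0): no bracket -> illegal
(2,1): no bracket -> illegal
(2,5): flips 2 -> legal
(3,1): no bracket -> illegal
(3,5): no bracket -> illegal
(4,1): no bracket -> illegal
(4,2): flips 1 -> legal
(4,3): no bracket -> illegal
(4,4): flips 1 -> legal
(4,5): no bracket -> illegal
W mobility = 6

Answer: B=2 W=6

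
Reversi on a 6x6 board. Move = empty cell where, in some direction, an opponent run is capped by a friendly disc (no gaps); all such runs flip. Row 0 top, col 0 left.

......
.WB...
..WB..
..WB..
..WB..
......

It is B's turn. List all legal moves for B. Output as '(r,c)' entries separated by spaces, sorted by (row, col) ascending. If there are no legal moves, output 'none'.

(0,0): flips 2 -> legal
(0,1): no bracket -> illegal
(0,2): no bracket -> illegal
(1,0): flips 1 -> legal
(1,3): no bracket -> illegal
(2,0): no bracket -> illegal
(2,1): flips 2 -> legal
(3,1): flips 1 -> legal
(4,1): flips 2 -> legal
(5,1): flips 1 -> legal
(5,2): flips 3 -> legal
(5,3): no bracket -> illegal

Answer: (0,0) (1,0) (2,1) (3,1) (4,1) (5,1) (5,2)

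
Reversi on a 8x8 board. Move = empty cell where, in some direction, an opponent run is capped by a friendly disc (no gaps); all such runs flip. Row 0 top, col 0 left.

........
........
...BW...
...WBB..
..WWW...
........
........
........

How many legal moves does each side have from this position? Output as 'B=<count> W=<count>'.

Answer: B=7 W=6

Derivation:
-- B to move --
(1,3): flips 1 -> legal
(1,4): flips 1 -> legal
(1,5): no bracket -> illegal
(2,2): no bracket -> illegal
(2,5): flips 1 -> legal
(3,1): no bracket -> illegal
(3,2): flips 1 -> legal
(4,1): no bracket -> illegal
(4,5): no bracket -> illegal
(5,1): no bracket -> illegal
(5,2): flips 1 -> legal
(5,3): flips 3 -> legal
(5,4): flips 1 -> legal
(5,5): no bracket -> illegal
B mobility = 7
-- W to move --
(1,2): no bracket -> illegal
(1,3): flips 1 -> legal
(1,4): no bracket -> illegal
(2,2): flips 1 -> legal
(2,5): flips 1 -> legal
(2,6): flips 1 -> legal
(3,2): no bracket -> illegal
(3,6): flips 2 -> legal
(4,5): no bracket -> illegal
(4,6): flips 1 -> legal
W mobility = 6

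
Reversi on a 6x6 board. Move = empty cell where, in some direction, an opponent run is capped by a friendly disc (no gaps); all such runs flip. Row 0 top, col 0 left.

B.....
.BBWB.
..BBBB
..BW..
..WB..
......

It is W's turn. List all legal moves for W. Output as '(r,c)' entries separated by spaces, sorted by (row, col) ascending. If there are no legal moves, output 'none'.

(0,1): no bracket -> illegal
(0,2): flips 3 -> legal
(0,3): no bracket -> illegal
(0,4): no bracket -> illegal
(0,5): no bracket -> illegal
(1,0): flips 2 -> legal
(1,5): flips 2 -> legal
(2,0): no bracket -> illegal
(2,1): no bracket -> illegal
(3,1): flips 2 -> legal
(3,4): no bracket -> illegal
(3,5): flips 1 -> legal
(4,1): no bracket -> illegal
(4,4): flips 1 -> legal
(5,2): no bracket -> illegal
(5,3): flips 1 -> legal
(5,4): no bracket -> illegal

Answer: (0,2) (1,0) (1,5) (3,1) (3,5) (4,4) (5,3)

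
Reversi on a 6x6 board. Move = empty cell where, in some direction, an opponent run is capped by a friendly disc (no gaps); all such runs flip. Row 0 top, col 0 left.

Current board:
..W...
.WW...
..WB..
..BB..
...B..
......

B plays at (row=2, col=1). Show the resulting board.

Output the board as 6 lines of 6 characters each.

Place B at (2,1); scan 8 dirs for brackets.
Dir NW: first cell '.' (not opp) -> no flip
Dir N: opp run (1,1), next='.' -> no flip
Dir NE: opp run (1,2), next='.' -> no flip
Dir W: first cell '.' (not opp) -> no flip
Dir E: opp run (2,2) capped by B -> flip
Dir SW: first cell '.' (not opp) -> no flip
Dir S: first cell '.' (not opp) -> no flip
Dir SE: first cell 'B' (not opp) -> no flip
All flips: (2,2)

Answer: ..W...
.WW...
.BBB..
..BB..
...B..
......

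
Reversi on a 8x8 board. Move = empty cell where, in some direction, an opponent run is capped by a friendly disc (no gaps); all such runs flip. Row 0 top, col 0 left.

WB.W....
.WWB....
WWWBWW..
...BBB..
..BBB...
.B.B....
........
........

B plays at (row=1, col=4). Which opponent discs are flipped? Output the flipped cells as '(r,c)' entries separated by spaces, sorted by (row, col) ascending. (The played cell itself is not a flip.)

Answer: (2,4)

Derivation:
Dir NW: opp run (0,3), next=edge -> no flip
Dir N: first cell '.' (not opp) -> no flip
Dir NE: first cell '.' (not opp) -> no flip
Dir W: first cell 'B' (not opp) -> no flip
Dir E: first cell '.' (not opp) -> no flip
Dir SW: first cell 'B' (not opp) -> no flip
Dir S: opp run (2,4) capped by B -> flip
Dir SE: opp run (2,5), next='.' -> no flip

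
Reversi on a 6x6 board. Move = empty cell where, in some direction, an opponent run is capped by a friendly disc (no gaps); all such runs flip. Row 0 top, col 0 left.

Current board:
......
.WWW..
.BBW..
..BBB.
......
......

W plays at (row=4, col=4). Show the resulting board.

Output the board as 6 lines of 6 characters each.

Place W at (4,4); scan 8 dirs for brackets.
Dir NW: opp run (3,3) (2,2) capped by W -> flip
Dir N: opp run (3,4), next='.' -> no flip
Dir NE: first cell '.' (not opp) -> no flip
Dir W: first cell '.' (not opp) -> no flip
Dir E: first cell '.' (not opp) -> no flip
Dir SW: first cell '.' (not opp) -> no flip
Dir S: first cell '.' (not opp) -> no flip
Dir SE: first cell '.' (not opp) -> no flip
All flips: (2,2) (3,3)

Answer: ......
.WWW..
.BWW..
..BWB.
....W.
......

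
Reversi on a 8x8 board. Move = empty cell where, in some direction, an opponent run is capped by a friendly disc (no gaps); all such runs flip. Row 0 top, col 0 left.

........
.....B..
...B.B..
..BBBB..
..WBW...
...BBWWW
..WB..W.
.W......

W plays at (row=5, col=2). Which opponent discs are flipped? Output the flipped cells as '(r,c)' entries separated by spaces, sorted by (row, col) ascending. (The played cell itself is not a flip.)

Dir NW: first cell '.' (not opp) -> no flip
Dir N: first cell 'W' (not opp) -> no flip
Dir NE: opp run (4,3) (3,4) (2,5), next='.' -> no flip
Dir W: first cell '.' (not opp) -> no flip
Dir E: opp run (5,3) (5,4) capped by W -> flip
Dir SW: first cell '.' (not opp) -> no flip
Dir S: first cell 'W' (not opp) -> no flip
Dir SE: opp run (6,3), next='.' -> no flip

Answer: (5,3) (5,4)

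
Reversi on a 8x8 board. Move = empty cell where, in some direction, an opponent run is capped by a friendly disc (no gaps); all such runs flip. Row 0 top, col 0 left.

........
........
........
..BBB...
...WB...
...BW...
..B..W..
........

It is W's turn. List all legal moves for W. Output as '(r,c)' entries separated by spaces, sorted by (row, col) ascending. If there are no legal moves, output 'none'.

(2,1): flips 1 -> legal
(2,2): no bracket -> illegal
(2,3): flips 1 -> legal
(2,4): flips 2 -> legal
(2,5): flips 1 -> legal
(3,1): no bracket -> illegal
(3,5): no bracket -> illegal
(4,1): no bracket -> illegal
(4,2): no bracket -> illegal
(4,5): flips 1 -> legal
(5,1): no bracket -> illegal
(5,2): flips 1 -> legal
(5,5): no bracket -> illegal
(6,1): no bracket -> illegal
(6,3): flips 1 -> legal
(6,4): no bracket -> illegal
(7,1): no bracket -> illegal
(7,2): no bracket -> illegal
(7,3): no bracket -> illegal

Answer: (2,1) (2,3) (2,4) (2,5) (4,5) (5,2) (6,3)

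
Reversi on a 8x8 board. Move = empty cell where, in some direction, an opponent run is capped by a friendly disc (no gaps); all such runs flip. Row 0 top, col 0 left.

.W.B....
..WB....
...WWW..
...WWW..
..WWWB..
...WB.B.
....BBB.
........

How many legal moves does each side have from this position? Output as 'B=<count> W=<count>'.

Answer: B=10 W=8

Derivation:
-- B to move --
(0,0): no bracket -> illegal
(0,2): no bracket -> illegal
(1,0): no bracket -> illegal
(1,1): flips 1 -> legal
(1,4): flips 3 -> legal
(1,5): flips 2 -> legal
(1,6): no bracket -> illegal
(2,1): flips 1 -> legal
(2,2): no bracket -> illegal
(2,6): no bracket -> illegal
(3,1): flips 2 -> legal
(3,2): flips 1 -> legal
(3,6): no bracket -> illegal
(4,1): flips 3 -> legal
(4,6): flips 2 -> legal
(5,1): no bracket -> illegal
(5,2): flips 1 -> legal
(5,5): no bracket -> illegal
(6,2): no bracket -> illegal
(6,3): flips 4 -> legal
B mobility = 10
-- W to move --
(0,2): flips 1 -> legal
(0,4): no bracket -> illegal
(1,4): flips 1 -> legal
(2,2): no bracket -> illegal
(3,6): no bracket -> illegal
(4,6): flips 1 -> legal
(4,7): no bracket -> illegal
(5,5): flips 2 -> legal
(5,7): no bracket -> illegal
(6,3): no bracket -> illegal
(6,7): flips 2 -> legal
(7,3): no bracket -> illegal
(7,4): flips 2 -> legal
(7,5): flips 1 -> legal
(7,6): flips 2 -> legal
(7,7): no bracket -> illegal
W mobility = 8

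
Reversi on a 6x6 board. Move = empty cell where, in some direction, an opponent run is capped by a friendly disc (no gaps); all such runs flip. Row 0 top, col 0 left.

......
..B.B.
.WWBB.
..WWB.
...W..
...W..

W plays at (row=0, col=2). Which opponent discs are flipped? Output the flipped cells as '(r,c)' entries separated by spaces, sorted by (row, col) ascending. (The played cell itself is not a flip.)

Answer: (1,2)

Derivation:
Dir NW: edge -> no flip
Dir N: edge -> no flip
Dir NE: edge -> no flip
Dir W: first cell '.' (not opp) -> no flip
Dir E: first cell '.' (not opp) -> no flip
Dir SW: first cell '.' (not opp) -> no flip
Dir S: opp run (1,2) capped by W -> flip
Dir SE: first cell '.' (not opp) -> no flip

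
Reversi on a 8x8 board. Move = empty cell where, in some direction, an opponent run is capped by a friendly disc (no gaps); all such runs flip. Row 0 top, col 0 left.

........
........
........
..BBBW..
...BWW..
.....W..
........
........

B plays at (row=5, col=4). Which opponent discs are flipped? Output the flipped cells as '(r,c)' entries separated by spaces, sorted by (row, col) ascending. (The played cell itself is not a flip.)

Dir NW: first cell 'B' (not opp) -> no flip
Dir N: opp run (4,4) capped by B -> flip
Dir NE: opp run (4,5), next='.' -> no flip
Dir W: first cell '.' (not opp) -> no flip
Dir E: opp run (5,5), next='.' -> no flip
Dir SW: first cell '.' (not opp) -> no flip
Dir S: first cell '.' (not opp) -> no flip
Dir SE: first cell '.' (not opp) -> no flip

Answer: (4,4)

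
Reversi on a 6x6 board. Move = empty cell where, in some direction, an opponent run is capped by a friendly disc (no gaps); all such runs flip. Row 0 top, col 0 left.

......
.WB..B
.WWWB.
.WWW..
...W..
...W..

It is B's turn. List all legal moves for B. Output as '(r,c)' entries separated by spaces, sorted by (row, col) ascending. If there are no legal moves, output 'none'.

Answer: (1,0) (2,0) (3,0) (3,4) (4,2)

Derivation:
(0,0): no bracket -> illegal
(0,1): no bracket -> illegal
(0,2): no bracket -> illegal
(1,0): flips 1 -> legal
(1,3): no bracket -> illegal
(1,4): no bracket -> illegal
(2,0): flips 3 -> legal
(3,0): flips 1 -> legal
(3,4): flips 1 -> legal
(4,0): no bracket -> illegal
(4,1): no bracket -> illegal
(4,2): flips 3 -> legal
(4,4): no bracket -> illegal
(5,2): no bracket -> illegal
(5,4): no bracket -> illegal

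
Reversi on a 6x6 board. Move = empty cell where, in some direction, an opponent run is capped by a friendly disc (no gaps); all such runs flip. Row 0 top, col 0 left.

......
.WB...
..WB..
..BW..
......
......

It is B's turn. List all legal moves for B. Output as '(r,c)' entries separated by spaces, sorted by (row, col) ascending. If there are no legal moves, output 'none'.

(0,0): no bracket -> illegal
(0,1): no bracket -> illegal
(0,2): no bracket -> illegal
(1,0): flips 1 -> legal
(1,3): no bracket -> illegal
(2,0): no bracket -> illegal
(2,1): flips 1 -> legal
(2,4): no bracket -> illegal
(3,1): no bracket -> illegal
(3,4): flips 1 -> legal
(4,2): no bracket -> illegal
(4,3): flips 1 -> legal
(4,4): no bracket -> illegal

Answer: (1,0) (2,1) (3,4) (4,3)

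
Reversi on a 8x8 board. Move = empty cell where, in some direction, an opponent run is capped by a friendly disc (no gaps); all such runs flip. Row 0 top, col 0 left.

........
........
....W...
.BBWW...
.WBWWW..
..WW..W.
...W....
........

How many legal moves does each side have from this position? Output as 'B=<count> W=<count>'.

Answer: B=9 W=6

Derivation:
-- B to move --
(1,3): no bracket -> illegal
(1,4): no bracket -> illegal
(1,5): flips 2 -> legal
(2,2): no bracket -> illegal
(2,3): no bracket -> illegal
(2,5): no bracket -> illegal
(3,0): no bracket -> illegal
(3,5): flips 2 -> legal
(3,6): no bracket -> illegal
(4,0): flips 1 -> legal
(4,6): flips 3 -> legal
(4,7): no bracket -> illegal
(5,0): flips 1 -> legal
(5,1): flips 1 -> legal
(5,4): flips 1 -> legal
(5,5): no bracket -> illegal
(5,7): no bracket -> illegal
(6,1): no bracket -> illegal
(6,2): flips 1 -> legal
(6,4): flips 1 -> legal
(6,5): no bracket -> illegal
(6,6): no bracket -> illegal
(6,7): no bracket -> illegal
(7,2): no bracket -> illegal
(7,3): no bracket -> illegal
(7,4): no bracket -> illegal
B mobility = 9
-- W to move --
(2,0): flips 2 -> legal
(2,1): flips 2 -> legal
(2,2): flips 2 -> legal
(2,3): flips 1 -> legal
(3,0): flips 2 -> legal
(4,0): no bracket -> illegal
(5,1): flips 1 -> legal
W mobility = 6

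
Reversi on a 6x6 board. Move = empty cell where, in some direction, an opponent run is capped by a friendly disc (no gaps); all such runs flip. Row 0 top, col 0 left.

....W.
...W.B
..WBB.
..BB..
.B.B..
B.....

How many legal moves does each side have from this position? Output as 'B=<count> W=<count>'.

-- B to move --
(0,2): flips 1 -> legal
(0,3): flips 1 -> legal
(0,5): no bracket -> illegal
(1,1): flips 1 -> legal
(1,2): flips 1 -> legal
(1,4): no bracket -> illegal
(2,1): flips 1 -> legal
(3,1): no bracket -> illegal
B mobility = 5
-- W to move --
(0,5): no bracket -> illegal
(1,2): no bracket -> illegal
(1,4): no bracket -> illegal
(2,1): no bracket -> illegal
(2,5): flips 2 -> legal
(3,0): no bracket -> illegal
(3,1): no bracket -> illegal
(3,4): no bracket -> illegal
(3,5): flips 1 -> legal
(4,0): no bracket -> illegal
(4,2): flips 1 -> legal
(4,4): flips 1 -> legal
(5,1): no bracket -> illegal
(5,2): no bracket -> illegal
(5,3): flips 3 -> legal
(5,4): no bracket -> illegal
W mobility = 5

Answer: B=5 W=5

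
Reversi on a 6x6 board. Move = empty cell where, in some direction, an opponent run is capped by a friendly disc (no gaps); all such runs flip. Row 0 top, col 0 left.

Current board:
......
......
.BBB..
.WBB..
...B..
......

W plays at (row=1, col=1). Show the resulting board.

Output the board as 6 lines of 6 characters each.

Answer: ......
.W....
.WBB..
.WBB..
...B..
......

Derivation:
Place W at (1,1); scan 8 dirs for brackets.
Dir NW: first cell '.' (not opp) -> no flip
Dir N: first cell '.' (not opp) -> no flip
Dir NE: first cell '.' (not opp) -> no flip
Dir W: first cell '.' (not opp) -> no flip
Dir E: first cell '.' (not opp) -> no flip
Dir SW: first cell '.' (not opp) -> no flip
Dir S: opp run (2,1) capped by W -> flip
Dir SE: opp run (2,2) (3,3), next='.' -> no flip
All flips: (2,1)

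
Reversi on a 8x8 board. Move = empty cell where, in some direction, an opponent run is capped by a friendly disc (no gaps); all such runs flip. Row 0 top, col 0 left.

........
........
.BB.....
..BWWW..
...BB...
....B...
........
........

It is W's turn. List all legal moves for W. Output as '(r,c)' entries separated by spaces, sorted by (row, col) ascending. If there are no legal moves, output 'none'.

(1,0): no bracket -> illegal
(1,1): flips 1 -> legal
(1,2): no bracket -> illegal
(1,3): no bracket -> illegal
(2,0): no bracket -> illegal
(2,3): no bracket -> illegal
(3,0): no bracket -> illegal
(3,1): flips 1 -> legal
(4,1): no bracket -> illegal
(4,2): no bracket -> illegal
(4,5): no bracket -> illegal
(5,2): flips 1 -> legal
(5,3): flips 2 -> legal
(5,5): flips 1 -> legal
(6,3): no bracket -> illegal
(6,4): flips 2 -> legal
(6,5): no bracket -> illegal

Answer: (1,1) (3,1) (5,2) (5,3) (5,5) (6,4)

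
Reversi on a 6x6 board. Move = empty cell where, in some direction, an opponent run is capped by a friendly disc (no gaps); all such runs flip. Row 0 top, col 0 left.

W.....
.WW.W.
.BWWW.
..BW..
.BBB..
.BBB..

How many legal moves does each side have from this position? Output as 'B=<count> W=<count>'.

-- B to move --
(0,1): flips 1 -> legal
(0,2): flips 2 -> legal
(0,3): flips 1 -> legal
(0,4): no bracket -> illegal
(0,5): flips 2 -> legal
(1,0): no bracket -> illegal
(1,3): flips 2 -> legal
(1,5): flips 2 -> legal
(2,0): no bracket -> illegal
(2,5): flips 3 -> legal
(3,1): no bracket -> illegal
(3,4): flips 1 -> legal
(3,5): no bracket -> illegal
(4,4): no bracket -> illegal
B mobility = 8
-- W to move --
(1,0): no bracket -> illegal
(2,0): flips 1 -> legal
(3,0): flips 1 -> legal
(3,1): flips 2 -> legal
(3,4): no bracket -> illegal
(4,0): no bracket -> illegal
(4,4): no bracket -> illegal
(5,0): flips 2 -> legal
(5,4): no bracket -> illegal
W mobility = 4

Answer: B=8 W=4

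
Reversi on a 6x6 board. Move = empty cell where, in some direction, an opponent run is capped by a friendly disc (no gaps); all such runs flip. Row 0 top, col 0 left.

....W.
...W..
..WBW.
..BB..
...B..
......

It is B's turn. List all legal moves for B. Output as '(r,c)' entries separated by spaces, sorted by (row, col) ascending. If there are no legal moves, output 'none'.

Answer: (0,3) (1,1) (1,2) (1,5) (2,1) (2,5)

Derivation:
(0,2): no bracket -> illegal
(0,3): flips 1 -> legal
(0,5): no bracket -> illegal
(1,1): flips 1 -> legal
(1,2): flips 1 -> legal
(1,4): no bracket -> illegal
(1,5): flips 1 -> legal
(2,1): flips 1 -> legal
(2,5): flips 1 -> legal
(3,1): no bracket -> illegal
(3,4): no bracket -> illegal
(3,5): no bracket -> illegal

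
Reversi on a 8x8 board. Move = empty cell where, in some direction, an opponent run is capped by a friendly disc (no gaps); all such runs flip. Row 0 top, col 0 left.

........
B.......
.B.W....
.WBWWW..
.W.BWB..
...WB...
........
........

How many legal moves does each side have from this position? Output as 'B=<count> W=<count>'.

Answer: B=11 W=7

Derivation:
-- B to move --
(1,2): flips 2 -> legal
(1,3): flips 2 -> legal
(1,4): flips 1 -> legal
(2,0): no bracket -> illegal
(2,2): no bracket -> illegal
(2,4): flips 2 -> legal
(2,5): flips 2 -> legal
(2,6): no bracket -> illegal
(3,0): flips 1 -> legal
(3,6): flips 3 -> legal
(4,0): no bracket -> illegal
(4,2): no bracket -> illegal
(4,6): no bracket -> illegal
(5,0): flips 1 -> legal
(5,1): flips 2 -> legal
(5,2): flips 1 -> legal
(5,5): no bracket -> illegal
(6,2): no bracket -> illegal
(6,3): flips 1 -> legal
(6,4): no bracket -> illegal
B mobility = 11
-- W to move --
(0,0): no bracket -> illegal
(0,1): no bracket -> illegal
(1,1): flips 1 -> legal
(1,2): no bracket -> illegal
(2,0): no bracket -> illegal
(2,2): no bracket -> illegal
(3,0): no bracket -> illegal
(3,6): no bracket -> illegal
(4,2): flips 1 -> legal
(4,6): flips 1 -> legal
(5,2): flips 1 -> legal
(5,5): flips 2 -> legal
(5,6): flips 1 -> legal
(6,3): no bracket -> illegal
(6,4): flips 1 -> legal
(6,5): no bracket -> illegal
W mobility = 7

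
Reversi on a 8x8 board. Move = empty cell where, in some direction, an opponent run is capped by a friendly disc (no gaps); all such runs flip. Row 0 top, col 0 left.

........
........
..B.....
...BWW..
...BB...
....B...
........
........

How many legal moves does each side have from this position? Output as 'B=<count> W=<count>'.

-- B to move --
(2,3): no bracket -> illegal
(2,4): flips 1 -> legal
(2,5): flips 1 -> legal
(2,6): flips 1 -> legal
(3,6): flips 2 -> legal
(4,5): no bracket -> illegal
(4,6): no bracket -> illegal
B mobility = 4
-- W to move --
(1,1): no bracket -> illegal
(1,2): no bracket -> illegal
(1,3): no bracket -> illegal
(2,1): no bracket -> illegal
(2,3): no bracket -> illegal
(2,4): no bracket -> illegal
(3,1): no bracket -> illegal
(3,2): flips 1 -> legal
(4,2): no bracket -> illegal
(4,5): no bracket -> illegal
(5,2): flips 1 -> legal
(5,3): flips 1 -> legal
(5,5): no bracket -> illegal
(6,3): no bracket -> illegal
(6,4): flips 2 -> legal
(6,5): no bracket -> illegal
W mobility = 4

Answer: B=4 W=4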